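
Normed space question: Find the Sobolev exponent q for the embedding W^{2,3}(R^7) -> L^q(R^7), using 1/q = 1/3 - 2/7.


Using the Sobolev embedding formula: 1/q = 1/p - k/n
1/q = 1/3 - 2/7 = 1/21
q = 1/(1/21) = 21

21.0000


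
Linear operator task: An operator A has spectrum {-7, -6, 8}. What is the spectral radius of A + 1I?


Spectrum of A + 1I = {-6, -5, 9}
Spectral radius = max |lambda| over the shifted spectrum
= max(6, 5, 9) = 9

9


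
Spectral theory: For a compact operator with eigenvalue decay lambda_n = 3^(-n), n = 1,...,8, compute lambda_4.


The eigenvalue formula gives lambda_4 = 1/3^4
= 1/81
= 0.0123

0.0123


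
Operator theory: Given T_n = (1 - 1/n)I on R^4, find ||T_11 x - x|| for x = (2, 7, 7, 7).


T_11 x - x = (1 - 1/11)x - x = -x/11
||x|| = sqrt(151) = 12.2882
||T_11 x - x|| = ||x||/11 = 12.2882/11 = 1.1171

1.1171


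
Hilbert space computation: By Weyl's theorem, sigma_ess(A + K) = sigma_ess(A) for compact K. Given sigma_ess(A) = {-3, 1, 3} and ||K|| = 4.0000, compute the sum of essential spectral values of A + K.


By Weyl's theorem, the essential spectrum is invariant under compact perturbations.
sigma_ess(A + K) = sigma_ess(A) = {-3, 1, 3}
Sum = -3 + 1 + 3 = 1

1


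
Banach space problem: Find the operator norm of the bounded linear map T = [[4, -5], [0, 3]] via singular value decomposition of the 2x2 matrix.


A^T A = [[16, -20], [-20, 34]]
trace(A^T A) = 50, det(A^T A) = 144
discriminant = 50^2 - 4*144 = 1924
Largest eigenvalue of A^T A = (trace + sqrt(disc))/2 = 46.9317
||T|| = sqrt(46.9317) = 6.8507

6.8507


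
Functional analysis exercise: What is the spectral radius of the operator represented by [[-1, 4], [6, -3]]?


For a 2x2 matrix, eigenvalues satisfy lambda^2 - (trace)*lambda + det = 0
trace = -1 + -3 = -4
det = -1*-3 - 4*6 = -21
discriminant = (-4)^2 - 4*(-21) = 100
spectral radius = max |eigenvalue| = 7.0000

7.0000


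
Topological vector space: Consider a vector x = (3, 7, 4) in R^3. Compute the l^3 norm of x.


The l^3 norm = (sum |x_i|^3)^(1/3)
Sum of 3th powers = 27 + 343 + 64 = 434
||x||_3 = (434)^(1/3) = 7.5712

7.5712


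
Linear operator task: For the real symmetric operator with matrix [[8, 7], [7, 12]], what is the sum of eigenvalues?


For a self-adjoint (symmetric) matrix, the eigenvalues are real.
The sum of eigenvalues equals the trace of the matrix.
trace = 8 + 12 = 20

20


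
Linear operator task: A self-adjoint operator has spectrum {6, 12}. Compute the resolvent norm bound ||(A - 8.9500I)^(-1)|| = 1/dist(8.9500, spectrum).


dist(8.9500, {6, 12}) = min(|8.9500 - 6|, |8.9500 - 12|)
= min(2.9500, 3.0500) = 2.9500
Resolvent bound = 1/2.9500 = 0.3390

0.3390


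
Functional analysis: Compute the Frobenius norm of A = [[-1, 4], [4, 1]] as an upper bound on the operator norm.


||A||_F^2 = sum a_ij^2
= (-1)^2 + 4^2 + 4^2 + 1^2
= 1 + 16 + 16 + 1 = 34
||A||_F = sqrt(34) = 5.8310

5.8310


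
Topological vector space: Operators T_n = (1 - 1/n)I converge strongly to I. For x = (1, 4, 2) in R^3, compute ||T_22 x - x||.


T_22 x - x = (1 - 1/22)x - x = -x/22
||x|| = sqrt(21) = 4.5826
||T_22 x - x|| = ||x||/22 = 4.5826/22 = 0.2083

0.2083


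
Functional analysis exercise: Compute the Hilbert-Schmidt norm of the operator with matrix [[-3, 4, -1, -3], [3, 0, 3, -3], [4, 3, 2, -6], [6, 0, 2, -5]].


The Hilbert-Schmidt norm is sqrt(sum of squares of all entries).
Sum of squares = (-3)^2 + 4^2 + (-1)^2 + (-3)^2 + 3^2 + 0^2 + 3^2 + (-3)^2 + 4^2 + 3^2 + 2^2 + (-6)^2 + 6^2 + 0^2 + 2^2 + (-5)^2
= 9 + 16 + 1 + 9 + 9 + 0 + 9 + 9 + 16 + 9 + 4 + 36 + 36 + 0 + 4 + 25 = 192
||T||_HS = sqrt(192) = 13.8564

13.8564


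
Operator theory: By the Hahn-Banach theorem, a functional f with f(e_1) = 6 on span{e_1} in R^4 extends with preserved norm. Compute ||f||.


The norm of f is given by ||f|| = sup_{||x||=1} |f(x)|.
On span{e_1}, ||e_1|| = 1, so ||f|| = |f(e_1)| / ||e_1||
= |6| / 1 = 6.0000

6.0000


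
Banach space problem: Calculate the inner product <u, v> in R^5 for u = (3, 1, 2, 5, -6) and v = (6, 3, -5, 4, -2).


Computing the standard inner product <u, v> = sum u_i * v_i
= 3*6 + 1*3 + 2*-5 + 5*4 + -6*-2
= 18 + 3 + -10 + 20 + 12
= 43

43


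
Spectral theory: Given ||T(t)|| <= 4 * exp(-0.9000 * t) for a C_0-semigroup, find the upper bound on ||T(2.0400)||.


||T(2.0400)|| <= 4 * exp(-0.9000 * 2.0400)
= 4 * exp(-1.8360)
= 4 * 0.1595
= 0.6378

0.6378


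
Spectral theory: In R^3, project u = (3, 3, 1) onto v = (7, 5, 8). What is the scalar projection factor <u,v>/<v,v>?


Computing <u,v> = 3*7 + 3*5 + 1*8 = 44
Computing <v,v> = 7^2 + 5^2 + 8^2 = 138
Projection coefficient = 44/138 = 0.3188

0.3188


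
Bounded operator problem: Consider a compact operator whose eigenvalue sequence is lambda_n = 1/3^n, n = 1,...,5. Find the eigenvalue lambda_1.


The eigenvalue formula gives lambda_1 = 1/3^1
= 1/3
= 0.3333

0.3333


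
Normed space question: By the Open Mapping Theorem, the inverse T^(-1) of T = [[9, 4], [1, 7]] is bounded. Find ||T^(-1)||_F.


det(T) = 9*7 - 4*1 = 59
T^(-1) = (1/59) * [[7, -4], [-1, 9]] = [[0.1186, -0.0678], [-0.0169, 0.1525]]
||T^(-1)||_F^2 = 0.1186^2 + (-0.0678)^2 + (-0.0169)^2 + 0.1525^2 = 0.0422
||T^(-1)||_F = sqrt(0.0422) = 0.2055

0.2055


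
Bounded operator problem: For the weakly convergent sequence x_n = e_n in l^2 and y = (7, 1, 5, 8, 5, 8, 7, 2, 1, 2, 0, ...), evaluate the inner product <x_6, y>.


x_6 = e_6 is the standard basis vector with 1 in position 6.
<x_6, y> = y_6 = 8
As n -> infinity, <x_n, y> -> 0, confirming weak convergence of (x_n) to 0.

8


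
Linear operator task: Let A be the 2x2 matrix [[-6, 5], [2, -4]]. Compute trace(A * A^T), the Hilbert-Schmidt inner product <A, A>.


trace(A * A^T) = sum of squares of all entries
= (-6)^2 + 5^2 + 2^2 + (-4)^2
= 36 + 25 + 4 + 16
= 81

81


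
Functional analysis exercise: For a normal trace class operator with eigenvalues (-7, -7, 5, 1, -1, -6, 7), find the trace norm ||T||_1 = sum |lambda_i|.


For a normal operator, singular values equal |eigenvalues|.
Trace norm = sum |lambda_i| = 7 + 7 + 5 + 1 + 1 + 6 + 7
= 34

34


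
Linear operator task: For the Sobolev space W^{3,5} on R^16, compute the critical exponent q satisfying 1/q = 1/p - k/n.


Using the Sobolev embedding formula: 1/q = 1/p - k/n
1/q = 1/5 - 3/16 = 1/80
q = 1/(1/80) = 80

80.0000


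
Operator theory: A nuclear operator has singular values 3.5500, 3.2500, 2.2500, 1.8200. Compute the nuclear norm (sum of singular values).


The nuclear norm is the sum of all singular values.
||T||_1 = 3.5500 + 3.2500 + 2.2500 + 1.8200
= 10.8700

10.8700


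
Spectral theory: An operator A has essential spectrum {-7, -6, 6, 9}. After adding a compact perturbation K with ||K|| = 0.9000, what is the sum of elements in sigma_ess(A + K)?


By Weyl's theorem, the essential spectrum is invariant under compact perturbations.
sigma_ess(A + K) = sigma_ess(A) = {-7, -6, 6, 9}
Sum = -7 + -6 + 6 + 9 = 2

2


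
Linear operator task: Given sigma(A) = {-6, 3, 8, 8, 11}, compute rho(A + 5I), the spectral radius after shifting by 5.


Spectrum of A + 5I = {-1, 8, 13, 13, 16}
Spectral radius = max |lambda| over the shifted spectrum
= max(1, 8, 13, 13, 16) = 16

16


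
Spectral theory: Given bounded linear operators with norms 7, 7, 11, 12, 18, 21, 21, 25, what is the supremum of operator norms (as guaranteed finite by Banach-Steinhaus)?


By the Uniform Boundedness Principle, the supremum of norms is finite.
sup_k ||T_k|| = max(7, 7, 11, 12, 18, 21, 21, 25) = 25

25


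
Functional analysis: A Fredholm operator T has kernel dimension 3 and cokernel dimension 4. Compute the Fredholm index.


The Fredholm index is defined as ind(T) = dim(ker T) - dim(coker T)
= 3 - 4
= -1

-1


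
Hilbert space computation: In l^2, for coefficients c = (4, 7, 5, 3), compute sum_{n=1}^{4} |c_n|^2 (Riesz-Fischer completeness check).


sum |c_n|^2 = 4^2 + 7^2 + 5^2 + 3^2
= 16 + 49 + 25 + 9
= 99

99


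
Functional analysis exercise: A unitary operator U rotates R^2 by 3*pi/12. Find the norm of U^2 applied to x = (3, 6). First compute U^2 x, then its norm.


U is a rotation by theta = 3*pi/12
U^2 = rotation by 2*theta = 6*pi/12
cos(6*pi/12) = 0.0000, sin(6*pi/12) = 1.0000
U^2 x = (0.0000 * 3 - 1.0000 * 6, 1.0000 * 3 + 0.0000 * 6)
= (-6.0000, 3.0000)
||U^2 x|| = sqrt((-6.0000)^2 + 3.0000^2) = sqrt(45.0000) = 6.7082

6.7082


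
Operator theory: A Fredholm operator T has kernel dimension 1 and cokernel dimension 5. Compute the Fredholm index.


The Fredholm index is defined as ind(T) = dim(ker T) - dim(coker T)
= 1 - 5
= -4

-4


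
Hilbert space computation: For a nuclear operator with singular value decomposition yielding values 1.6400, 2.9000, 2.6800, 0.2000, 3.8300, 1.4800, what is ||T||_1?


The nuclear norm is the sum of all singular values.
||T||_1 = 1.6400 + 2.9000 + 2.6800 + 0.2000 + 3.8300 + 1.4800
= 12.7300

12.7300


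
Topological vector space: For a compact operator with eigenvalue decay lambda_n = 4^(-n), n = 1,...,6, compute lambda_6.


The eigenvalue formula gives lambda_6 = 1/4^6
= 1/4096
= 2.4414e-04

2.4414e-04


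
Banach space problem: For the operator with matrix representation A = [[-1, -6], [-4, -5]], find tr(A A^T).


trace(A * A^T) = sum of squares of all entries
= (-1)^2 + (-6)^2 + (-4)^2 + (-5)^2
= 1 + 36 + 16 + 25
= 78

78


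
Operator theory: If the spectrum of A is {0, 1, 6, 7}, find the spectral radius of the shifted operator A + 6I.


Spectrum of A + 6I = {6, 7, 12, 13}
Spectral radius = max |lambda| over the shifted spectrum
= max(6, 7, 12, 13) = 13

13


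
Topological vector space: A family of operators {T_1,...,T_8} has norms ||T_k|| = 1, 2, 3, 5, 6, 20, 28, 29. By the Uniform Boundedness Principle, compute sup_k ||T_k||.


By the Uniform Boundedness Principle, the supremum of norms is finite.
sup_k ||T_k|| = max(1, 2, 3, 5, 6, 20, 28, 29) = 29

29


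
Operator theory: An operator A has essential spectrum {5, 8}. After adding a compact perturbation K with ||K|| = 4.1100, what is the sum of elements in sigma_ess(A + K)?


By Weyl's theorem, the essential spectrum is invariant under compact perturbations.
sigma_ess(A + K) = sigma_ess(A) = {5, 8}
Sum = 5 + 8 = 13

13


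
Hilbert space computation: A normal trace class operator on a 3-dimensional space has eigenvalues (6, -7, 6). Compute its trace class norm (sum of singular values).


For a normal operator, singular values equal |eigenvalues|.
Trace norm = sum |lambda_i| = 6 + 7 + 6
= 19

19


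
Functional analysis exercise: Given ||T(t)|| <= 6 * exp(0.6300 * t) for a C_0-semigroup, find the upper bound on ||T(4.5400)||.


||T(4.5400)|| <= 6 * exp(0.6300 * 4.5400)
= 6 * exp(2.8602)
= 6 * 17.4650
= 104.7901

104.7901


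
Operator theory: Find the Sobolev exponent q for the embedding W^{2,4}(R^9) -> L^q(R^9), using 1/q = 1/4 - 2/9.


Using the Sobolev embedding formula: 1/q = 1/p - k/n
1/q = 1/4 - 2/9 = 1/36
q = 1/(1/36) = 36

36.0000


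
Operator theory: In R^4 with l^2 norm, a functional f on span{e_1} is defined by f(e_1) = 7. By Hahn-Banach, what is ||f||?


The norm of f is given by ||f|| = sup_{||x||=1} |f(x)|.
On span{e_1}, ||e_1|| = 1, so ||f|| = |f(e_1)| / ||e_1||
= |7| / 1 = 7.0000

7.0000


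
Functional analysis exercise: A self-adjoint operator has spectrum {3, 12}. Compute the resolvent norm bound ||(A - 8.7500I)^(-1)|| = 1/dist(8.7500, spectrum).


dist(8.7500, {3, 12}) = min(|8.7500 - 3|, |8.7500 - 12|)
= min(5.7500, 3.2500) = 3.2500
Resolvent bound = 1/3.2500 = 0.3077

0.3077


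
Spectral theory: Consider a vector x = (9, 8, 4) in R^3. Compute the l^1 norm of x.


The l^1 norm equals the sum of absolute values of all components.
||x||_1 = 9 + 8 + 4
= 21

21.0000


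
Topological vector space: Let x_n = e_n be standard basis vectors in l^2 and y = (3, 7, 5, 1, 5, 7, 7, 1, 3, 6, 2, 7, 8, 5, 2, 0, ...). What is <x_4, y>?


x_4 = e_4 is the standard basis vector with 1 in position 4.
<x_4, y> = y_4 = 1
As n -> infinity, <x_n, y> -> 0, confirming weak convergence of (x_n) to 0.

1


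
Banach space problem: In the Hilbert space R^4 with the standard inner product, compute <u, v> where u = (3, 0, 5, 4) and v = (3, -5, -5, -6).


Computing the standard inner product <u, v> = sum u_i * v_i
= 3*3 + 0*-5 + 5*-5 + 4*-6
= 9 + 0 + -25 + -24
= -40

-40


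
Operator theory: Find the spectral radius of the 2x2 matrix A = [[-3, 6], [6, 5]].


For a 2x2 matrix, eigenvalues satisfy lambda^2 - (trace)*lambda + det = 0
trace = -3 + 5 = 2
det = -3*5 - 6*6 = -51
discriminant = 2^2 - 4*(-51) = 208
spectral radius = max |eigenvalue| = 8.2111

8.2111


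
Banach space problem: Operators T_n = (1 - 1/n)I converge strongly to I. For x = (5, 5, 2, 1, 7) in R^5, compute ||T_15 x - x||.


T_15 x - x = (1 - 1/15)x - x = -x/15
||x|| = sqrt(104) = 10.1980
||T_15 x - x|| = ||x||/15 = 10.1980/15 = 0.6799

0.6799


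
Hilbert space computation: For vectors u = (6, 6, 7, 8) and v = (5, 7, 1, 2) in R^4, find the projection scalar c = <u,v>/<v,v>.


Computing <u,v> = 6*5 + 6*7 + 7*1 + 8*2 = 95
Computing <v,v> = 5^2 + 7^2 + 1^2 + 2^2 = 79
Projection coefficient = 95/79 = 1.2025

1.2025


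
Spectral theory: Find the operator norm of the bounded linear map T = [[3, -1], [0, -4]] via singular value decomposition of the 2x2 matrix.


A^T A = [[9, -3], [-3, 17]]
trace(A^T A) = 26, det(A^T A) = 144
discriminant = 26^2 - 4*144 = 100
Largest eigenvalue of A^T A = (trace + sqrt(disc))/2 = 18.0000
||T|| = sqrt(18.0000) = 4.2426

4.2426


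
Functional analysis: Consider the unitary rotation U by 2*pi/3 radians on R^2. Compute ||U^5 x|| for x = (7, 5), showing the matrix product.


U is a rotation by theta = 2*pi/3
U^5 = rotation by 5*theta = 10*pi/3 = 4*pi/3 (mod 2*pi)
cos(4*pi/3) = -0.5000, sin(4*pi/3) = -0.8660
U^5 x = (-0.5000 * 7 - -0.8660 * 5, -0.8660 * 7 + -0.5000 * 5)
= (0.8301, -8.5622)
||U^5 x|| = sqrt(0.8301^2 + (-8.5622)^2) = sqrt(74.0000) = 8.6023

8.6023


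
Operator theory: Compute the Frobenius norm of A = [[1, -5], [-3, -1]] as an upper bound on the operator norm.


||A||_F^2 = sum a_ij^2
= 1^2 + (-5)^2 + (-3)^2 + (-1)^2
= 1 + 25 + 9 + 1 = 36
||A||_F = sqrt(36) = 6.0000

6.0000


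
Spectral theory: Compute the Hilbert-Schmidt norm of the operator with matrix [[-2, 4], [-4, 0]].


The Hilbert-Schmidt norm is sqrt(sum of squares of all entries).
Sum of squares = (-2)^2 + 4^2 + (-4)^2 + 0^2
= 4 + 16 + 16 + 0 = 36
||T||_HS = sqrt(36) = 6.0000

6.0000


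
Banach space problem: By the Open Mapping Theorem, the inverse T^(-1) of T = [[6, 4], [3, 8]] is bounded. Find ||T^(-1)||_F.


det(T) = 6*8 - 4*3 = 36
T^(-1) = (1/36) * [[8, -4], [-3, 6]] = [[0.2222, -0.1111], [-0.0833, 0.1667]]
||T^(-1)||_F^2 = 0.2222^2 + (-0.1111)^2 + (-0.0833)^2 + 0.1667^2 = 0.0965
||T^(-1)||_F = sqrt(0.0965) = 0.3106

0.3106


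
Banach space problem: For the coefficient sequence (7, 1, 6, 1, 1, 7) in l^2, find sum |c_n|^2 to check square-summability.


sum |c_n|^2 = 7^2 + 1^2 + 6^2 + 1^2 + 1^2 + 7^2
= 49 + 1 + 36 + 1 + 1 + 49
= 137

137


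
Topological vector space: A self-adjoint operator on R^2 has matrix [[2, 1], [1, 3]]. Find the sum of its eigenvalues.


For a self-adjoint (symmetric) matrix, the eigenvalues are real.
The sum of eigenvalues equals the trace of the matrix.
trace = 2 + 3 = 5

5


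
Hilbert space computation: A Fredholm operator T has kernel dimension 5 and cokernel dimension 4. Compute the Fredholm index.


The Fredholm index is defined as ind(T) = dim(ker T) - dim(coker T)
= 5 - 4
= 1

1


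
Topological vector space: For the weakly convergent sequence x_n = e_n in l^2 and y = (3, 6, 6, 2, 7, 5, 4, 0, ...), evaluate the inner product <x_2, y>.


x_2 = e_2 is the standard basis vector with 1 in position 2.
<x_2, y> = y_2 = 6
As n -> infinity, <x_n, y> -> 0, confirming weak convergence of (x_n) to 0.

6


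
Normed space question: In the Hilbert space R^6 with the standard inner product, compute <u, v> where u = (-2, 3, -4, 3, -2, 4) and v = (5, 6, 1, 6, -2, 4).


Computing the standard inner product <u, v> = sum u_i * v_i
= -2*5 + 3*6 + -4*1 + 3*6 + -2*-2 + 4*4
= -10 + 18 + -4 + 18 + 4 + 16
= 42

42


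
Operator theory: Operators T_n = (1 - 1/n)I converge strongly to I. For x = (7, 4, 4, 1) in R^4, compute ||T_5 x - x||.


T_5 x - x = (1 - 1/5)x - x = -x/5
||x|| = sqrt(82) = 9.0554
||T_5 x - x|| = ||x||/5 = 9.0554/5 = 1.8111

1.8111


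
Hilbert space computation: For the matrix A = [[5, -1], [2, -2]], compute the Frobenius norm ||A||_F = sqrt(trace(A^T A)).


||A||_F^2 = sum a_ij^2
= 5^2 + (-1)^2 + 2^2 + (-2)^2
= 25 + 1 + 4 + 4 = 34
||A||_F = sqrt(34) = 5.8310

5.8310


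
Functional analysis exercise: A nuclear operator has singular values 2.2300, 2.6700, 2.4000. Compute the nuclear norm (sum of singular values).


The nuclear norm is the sum of all singular values.
||T||_1 = 2.2300 + 2.6700 + 2.4000
= 7.3000

7.3000


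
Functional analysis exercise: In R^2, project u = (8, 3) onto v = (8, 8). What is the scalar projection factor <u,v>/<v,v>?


Computing <u,v> = 8*8 + 3*8 = 88
Computing <v,v> = 8^2 + 8^2 = 128
Projection coefficient = 88/128 = 0.6875

0.6875


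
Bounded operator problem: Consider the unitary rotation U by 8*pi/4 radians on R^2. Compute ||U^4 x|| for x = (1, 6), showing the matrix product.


U is a rotation by theta = 8*pi/4
U^4 = rotation by 4*theta = 32*pi/4 = 0*pi/4 (mod 2*pi)
cos(0*pi/4) = 1.0000, sin(0*pi/4) = 0.0000
U^4 x = (1.0000 * 1 - 0.0000 * 6, 0.0000 * 1 + 1.0000 * 6)
= (1.0000, 6.0000)
||U^4 x|| = sqrt(1.0000^2 + 6.0000^2) = sqrt(37.0000) = 6.0828

6.0828


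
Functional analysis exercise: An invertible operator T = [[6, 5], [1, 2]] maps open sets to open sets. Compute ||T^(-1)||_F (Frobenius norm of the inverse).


det(T) = 6*2 - 5*1 = 7
T^(-1) = (1/7) * [[2, -5], [-1, 6]] = [[0.2857, -0.7143], [-0.1429, 0.8571]]
||T^(-1)||_F^2 = 0.2857^2 + (-0.7143)^2 + (-0.1429)^2 + 0.8571^2 = 1.3469
||T^(-1)||_F = sqrt(1.3469) = 1.1606

1.1606


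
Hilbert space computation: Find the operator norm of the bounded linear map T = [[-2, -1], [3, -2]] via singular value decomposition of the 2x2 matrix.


A^T A = [[13, -4], [-4, 5]]
trace(A^T A) = 18, det(A^T A) = 49
discriminant = 18^2 - 4*49 = 128
Largest eigenvalue of A^T A = (trace + sqrt(disc))/2 = 14.6569
||T|| = sqrt(14.6569) = 3.8284

3.8284


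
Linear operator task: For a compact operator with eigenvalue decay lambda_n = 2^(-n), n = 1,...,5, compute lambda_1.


The eigenvalue formula gives lambda_1 = 1/2^1
= 1/2
= 0.5000

0.5000


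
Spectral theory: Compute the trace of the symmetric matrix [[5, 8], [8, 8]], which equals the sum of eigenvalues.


For a self-adjoint (symmetric) matrix, the eigenvalues are real.
The sum of eigenvalues equals the trace of the matrix.
trace = 5 + 8 = 13

13


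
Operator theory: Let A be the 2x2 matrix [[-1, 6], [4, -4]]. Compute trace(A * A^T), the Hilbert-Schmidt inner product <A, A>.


trace(A * A^T) = sum of squares of all entries
= (-1)^2 + 6^2 + 4^2 + (-4)^2
= 1 + 36 + 16 + 16
= 69

69


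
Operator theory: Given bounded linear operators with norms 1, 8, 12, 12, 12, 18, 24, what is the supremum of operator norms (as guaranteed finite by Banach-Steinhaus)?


By the Uniform Boundedness Principle, the supremum of norms is finite.
sup_k ||T_k|| = max(1, 8, 12, 12, 12, 18, 24) = 24

24


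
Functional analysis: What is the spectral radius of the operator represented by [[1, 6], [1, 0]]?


For a 2x2 matrix, eigenvalues satisfy lambda^2 - (trace)*lambda + det = 0
trace = 1 + 0 = 1
det = 1*0 - 6*1 = -6
discriminant = 1^2 - 4*(-6) = 25
spectral radius = max |eigenvalue| = 3.0000

3.0000


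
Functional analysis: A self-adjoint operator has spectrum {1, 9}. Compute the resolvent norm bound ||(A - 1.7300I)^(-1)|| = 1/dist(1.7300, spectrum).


dist(1.7300, {1, 9}) = min(|1.7300 - 1|, |1.7300 - 9|)
= min(0.7300, 7.2700) = 0.7300
Resolvent bound = 1/0.7300 = 1.3699

1.3699


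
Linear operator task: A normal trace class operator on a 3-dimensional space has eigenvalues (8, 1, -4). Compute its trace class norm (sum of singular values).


For a normal operator, singular values equal |eigenvalues|.
Trace norm = sum |lambda_i| = 8 + 1 + 4
= 13

13


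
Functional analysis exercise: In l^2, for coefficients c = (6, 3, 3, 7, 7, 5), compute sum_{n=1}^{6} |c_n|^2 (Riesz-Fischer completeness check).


sum |c_n|^2 = 6^2 + 3^2 + 3^2 + 7^2 + 7^2 + 5^2
= 36 + 9 + 9 + 49 + 49 + 25
= 177

177


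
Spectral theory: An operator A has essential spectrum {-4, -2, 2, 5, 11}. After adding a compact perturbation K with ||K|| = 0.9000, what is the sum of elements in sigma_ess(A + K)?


By Weyl's theorem, the essential spectrum is invariant under compact perturbations.
sigma_ess(A + K) = sigma_ess(A) = {-4, -2, 2, 5, 11}
Sum = -4 + -2 + 2 + 5 + 11 = 12

12


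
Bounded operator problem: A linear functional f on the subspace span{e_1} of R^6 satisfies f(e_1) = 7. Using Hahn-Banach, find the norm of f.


The norm of f is given by ||f|| = sup_{||x||=1} |f(x)|.
On span{e_1}, ||e_1|| = 1, so ||f|| = |f(e_1)| / ||e_1||
= |7| / 1 = 7.0000

7.0000


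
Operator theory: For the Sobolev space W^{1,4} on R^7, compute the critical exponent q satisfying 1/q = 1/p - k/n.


Using the Sobolev embedding formula: 1/q = 1/p - k/n
1/q = 1/4 - 1/7 = 3/28
q = 1/(3/28) = 28/3 = 9.3333

9.3333


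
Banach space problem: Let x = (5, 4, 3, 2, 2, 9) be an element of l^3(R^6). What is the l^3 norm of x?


The l^3 norm = (sum |x_i|^3)^(1/3)
Sum of 3th powers = 125 + 64 + 27 + 8 + 8 + 729 = 961
||x||_3 = (961)^(1/3) = 9.8683

9.8683


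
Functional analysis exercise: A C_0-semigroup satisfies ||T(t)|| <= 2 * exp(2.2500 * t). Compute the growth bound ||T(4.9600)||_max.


||T(4.9600)|| <= 2 * exp(2.2500 * 4.9600)
= 2 * exp(11.1600)
= 2 * 70262.9562
= 140525.9124

140525.9124


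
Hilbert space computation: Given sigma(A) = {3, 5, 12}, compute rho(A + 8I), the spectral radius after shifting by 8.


Spectrum of A + 8I = {11, 13, 20}
Spectral radius = max |lambda| over the shifted spectrum
= max(11, 13, 20) = 20

20


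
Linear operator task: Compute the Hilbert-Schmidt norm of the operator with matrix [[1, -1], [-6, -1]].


The Hilbert-Schmidt norm is sqrt(sum of squares of all entries).
Sum of squares = 1^2 + (-1)^2 + (-6)^2 + (-1)^2
= 1 + 1 + 36 + 1 = 39
||T||_HS = sqrt(39) = 6.2450

6.2450


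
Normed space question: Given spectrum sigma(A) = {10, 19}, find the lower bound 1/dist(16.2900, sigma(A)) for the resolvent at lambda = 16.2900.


dist(16.2900, {10, 19}) = min(|16.2900 - 10|, |16.2900 - 19|)
= min(6.2900, 2.7100) = 2.7100
Resolvent bound = 1/2.7100 = 0.3690

0.3690


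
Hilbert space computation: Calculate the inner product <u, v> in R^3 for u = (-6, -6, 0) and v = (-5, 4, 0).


Computing the standard inner product <u, v> = sum u_i * v_i
= -6*-5 + -6*4 + 0*0
= 30 + -24 + 0
= 6

6


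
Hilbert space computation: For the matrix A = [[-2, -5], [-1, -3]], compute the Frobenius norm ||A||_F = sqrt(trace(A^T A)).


||A||_F^2 = sum a_ij^2
= (-2)^2 + (-5)^2 + (-1)^2 + (-3)^2
= 4 + 25 + 1 + 9 = 39
||A||_F = sqrt(39) = 6.2450

6.2450


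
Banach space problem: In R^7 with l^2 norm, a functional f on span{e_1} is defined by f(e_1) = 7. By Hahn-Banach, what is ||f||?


The norm of f is given by ||f|| = sup_{||x||=1} |f(x)|.
On span{e_1}, ||e_1|| = 1, so ||f|| = |f(e_1)| / ||e_1||
= |7| / 1 = 7.0000

7.0000


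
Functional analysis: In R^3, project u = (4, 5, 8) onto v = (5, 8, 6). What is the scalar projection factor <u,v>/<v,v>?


Computing <u,v> = 4*5 + 5*8 + 8*6 = 108
Computing <v,v> = 5^2 + 8^2 + 6^2 = 125
Projection coefficient = 108/125 = 0.8640

0.8640


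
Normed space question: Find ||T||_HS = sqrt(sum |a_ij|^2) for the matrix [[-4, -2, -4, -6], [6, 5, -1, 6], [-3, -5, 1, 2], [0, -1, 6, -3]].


The Hilbert-Schmidt norm is sqrt(sum of squares of all entries).
Sum of squares = (-4)^2 + (-2)^2 + (-4)^2 + (-6)^2 + 6^2 + 5^2 + (-1)^2 + 6^2 + (-3)^2 + (-5)^2 + 1^2 + 2^2 + 0^2 + (-1)^2 + 6^2 + (-3)^2
= 16 + 4 + 16 + 36 + 36 + 25 + 1 + 36 + 9 + 25 + 1 + 4 + 0 + 1 + 36 + 9 = 255
||T||_HS = sqrt(255) = 15.9687

15.9687


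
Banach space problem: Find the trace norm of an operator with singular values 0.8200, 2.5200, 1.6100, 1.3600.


The nuclear norm is the sum of all singular values.
||T||_1 = 0.8200 + 2.5200 + 1.6100 + 1.3600
= 6.3100

6.3100


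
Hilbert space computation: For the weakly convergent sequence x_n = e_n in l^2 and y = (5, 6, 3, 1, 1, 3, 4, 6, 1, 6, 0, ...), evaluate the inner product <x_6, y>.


x_6 = e_6 is the standard basis vector with 1 in position 6.
<x_6, y> = y_6 = 3
As n -> infinity, <x_n, y> -> 0, confirming weak convergence of (x_n) to 0.

3


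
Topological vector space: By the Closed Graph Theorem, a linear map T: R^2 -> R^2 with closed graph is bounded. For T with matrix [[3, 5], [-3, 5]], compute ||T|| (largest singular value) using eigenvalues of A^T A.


A^T A = [[18, 0], [0, 50]]
trace(A^T A) = 68, det(A^T A) = 900
discriminant = 68^2 - 4*900 = 1024
Largest eigenvalue of A^T A = (trace + sqrt(disc))/2 = 50.0000
||T|| = sqrt(50.0000) = 7.0711

7.0711


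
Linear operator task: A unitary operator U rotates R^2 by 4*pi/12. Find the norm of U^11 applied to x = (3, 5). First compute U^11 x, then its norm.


U is a rotation by theta = 4*pi/12
U^11 = rotation by 11*theta = 44*pi/12 = 20*pi/12 (mod 2*pi)
cos(20*pi/12) = 0.5000, sin(20*pi/12) = -0.8660
U^11 x = (0.5000 * 3 - -0.8660 * 5, -0.8660 * 3 + 0.5000 * 5)
= (5.8301, -0.0981)
||U^11 x|| = sqrt(5.8301^2 + (-0.0981)^2) = sqrt(34.0000) = 5.8310

5.8310


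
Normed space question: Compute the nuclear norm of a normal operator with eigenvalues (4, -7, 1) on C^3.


For a normal operator, singular values equal |eigenvalues|.
Trace norm = sum |lambda_i| = 4 + 7 + 1
= 12

12


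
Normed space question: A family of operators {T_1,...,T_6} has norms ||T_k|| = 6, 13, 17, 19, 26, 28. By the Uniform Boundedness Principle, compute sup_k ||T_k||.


By the Uniform Boundedness Principle, the supremum of norms is finite.
sup_k ||T_k|| = max(6, 13, 17, 19, 26, 28) = 28

28


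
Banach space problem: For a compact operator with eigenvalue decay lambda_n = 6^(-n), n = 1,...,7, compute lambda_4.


The eigenvalue formula gives lambda_4 = 1/6^4
= 1/1296
= 7.7160e-04

7.7160e-04


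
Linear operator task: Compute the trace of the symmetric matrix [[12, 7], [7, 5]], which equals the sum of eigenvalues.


For a self-adjoint (symmetric) matrix, the eigenvalues are real.
The sum of eigenvalues equals the trace of the matrix.
trace = 12 + 5 = 17

17


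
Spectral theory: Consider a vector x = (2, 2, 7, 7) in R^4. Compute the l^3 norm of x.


The l^3 norm = (sum |x_i|^3)^(1/3)
Sum of 3th powers = 8 + 8 + 343 + 343 = 702
||x||_3 = (702)^(1/3) = 8.8875

8.8875


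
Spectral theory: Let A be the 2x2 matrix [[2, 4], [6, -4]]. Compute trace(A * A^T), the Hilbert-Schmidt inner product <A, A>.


trace(A * A^T) = sum of squares of all entries
= 2^2 + 4^2 + 6^2 + (-4)^2
= 4 + 16 + 36 + 16
= 72

72


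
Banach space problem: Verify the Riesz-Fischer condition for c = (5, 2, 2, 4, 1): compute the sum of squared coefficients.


sum |c_n|^2 = 5^2 + 2^2 + 2^2 + 4^2 + 1^2
= 25 + 4 + 4 + 16 + 1
= 50

50


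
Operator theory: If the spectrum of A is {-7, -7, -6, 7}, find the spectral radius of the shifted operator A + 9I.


Spectrum of A + 9I = {2, 2, 3, 16}
Spectral radius = max |lambda| over the shifted spectrum
= max(2, 2, 3, 16) = 16

16


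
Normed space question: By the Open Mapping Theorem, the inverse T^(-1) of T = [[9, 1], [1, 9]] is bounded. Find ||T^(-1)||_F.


det(T) = 9*9 - 1*1 = 80
T^(-1) = (1/80) * [[9, -1], [-1, 9]] = [[0.1125, -0.0125], [-0.0125, 0.1125]]
||T^(-1)||_F^2 = 0.1125^2 + (-0.0125)^2 + (-0.0125)^2 + 0.1125^2 = 0.0256
||T^(-1)||_F = sqrt(0.0256) = 0.1601

0.1601


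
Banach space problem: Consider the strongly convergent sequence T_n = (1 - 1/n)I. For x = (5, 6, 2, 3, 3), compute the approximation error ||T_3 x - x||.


T_3 x - x = (1 - 1/3)x - x = -x/3
||x|| = sqrt(83) = 9.1104
||T_3 x - x|| = ||x||/3 = 9.1104/3 = 3.0368

3.0368


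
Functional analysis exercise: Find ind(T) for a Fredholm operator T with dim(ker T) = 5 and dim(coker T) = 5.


The Fredholm index is defined as ind(T) = dim(ker T) - dim(coker T)
= 5 - 5
= 0

0


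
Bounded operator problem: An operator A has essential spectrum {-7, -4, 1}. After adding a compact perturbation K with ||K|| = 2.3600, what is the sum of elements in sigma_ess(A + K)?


By Weyl's theorem, the essential spectrum is invariant under compact perturbations.
sigma_ess(A + K) = sigma_ess(A) = {-7, -4, 1}
Sum = -7 + -4 + 1 = -10

-10


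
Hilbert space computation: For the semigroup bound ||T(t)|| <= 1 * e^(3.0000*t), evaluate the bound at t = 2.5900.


||T(2.5900)|| <= 1 * exp(3.0000 * 2.5900)
= 1 * exp(7.7700)
= 1 * 2368.4713
= 2368.4713

2368.4713


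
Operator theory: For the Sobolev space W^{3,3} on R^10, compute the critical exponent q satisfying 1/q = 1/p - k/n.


Using the Sobolev embedding formula: 1/q = 1/p - k/n
1/q = 1/3 - 3/10 = 1/30
q = 1/(1/30) = 30

30.0000


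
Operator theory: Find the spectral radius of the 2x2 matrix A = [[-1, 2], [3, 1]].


For a 2x2 matrix, eigenvalues satisfy lambda^2 - (trace)*lambda + det = 0
trace = -1 + 1 = 0
det = -1*1 - 2*3 = -7
discriminant = 0^2 - 4*(-7) = 28
spectral radius = max |eigenvalue| = 2.6458

2.6458


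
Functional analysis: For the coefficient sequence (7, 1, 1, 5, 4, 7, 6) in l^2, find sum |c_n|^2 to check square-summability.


sum |c_n|^2 = 7^2 + 1^2 + 1^2 + 5^2 + 4^2 + 7^2 + 6^2
= 49 + 1 + 1 + 25 + 16 + 49 + 36
= 177

177


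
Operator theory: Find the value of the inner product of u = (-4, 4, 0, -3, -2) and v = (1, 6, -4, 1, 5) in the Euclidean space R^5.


Computing the standard inner product <u, v> = sum u_i * v_i
= -4*1 + 4*6 + 0*-4 + -3*1 + -2*5
= -4 + 24 + 0 + -3 + -10
= 7

7


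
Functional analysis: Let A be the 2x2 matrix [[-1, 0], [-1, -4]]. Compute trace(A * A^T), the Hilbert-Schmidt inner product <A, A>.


trace(A * A^T) = sum of squares of all entries
= (-1)^2 + 0^2 + (-1)^2 + (-4)^2
= 1 + 0 + 1 + 16
= 18

18


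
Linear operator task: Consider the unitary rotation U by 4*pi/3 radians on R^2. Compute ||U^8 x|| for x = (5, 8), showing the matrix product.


U is a rotation by theta = 4*pi/3
U^8 = rotation by 8*theta = 32*pi/3 = 2*pi/3 (mod 2*pi)
cos(2*pi/3) = -0.5000, sin(2*pi/3) = 0.8660
U^8 x = (-0.5000 * 5 - 0.8660 * 8, 0.8660 * 5 + -0.5000 * 8)
= (-9.4282, 0.3301)
||U^8 x|| = sqrt((-9.4282)^2 + 0.3301^2) = sqrt(89.0000) = 9.4340

9.4340


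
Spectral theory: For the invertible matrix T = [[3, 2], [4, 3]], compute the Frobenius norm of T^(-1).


det(T) = 3*3 - 2*4 = 1
T^(-1) = (1/1) * [[3, -2], [-4, 3]] = [[3.0000, -2.0000], [-4.0000, 3.0000]]
||T^(-1)||_F^2 = 3.0000^2 + (-2.0000)^2 + (-4.0000)^2 + 3.0000^2 = 38.0000
||T^(-1)||_F = sqrt(38.0000) = 6.1644

6.1644


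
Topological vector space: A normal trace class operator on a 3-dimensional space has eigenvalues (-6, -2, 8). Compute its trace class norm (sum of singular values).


For a normal operator, singular values equal |eigenvalues|.
Trace norm = sum |lambda_i| = 6 + 2 + 8
= 16

16


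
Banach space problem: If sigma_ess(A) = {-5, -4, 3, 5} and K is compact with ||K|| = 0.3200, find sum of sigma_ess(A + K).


By Weyl's theorem, the essential spectrum is invariant under compact perturbations.
sigma_ess(A + K) = sigma_ess(A) = {-5, -4, 3, 5}
Sum = -5 + -4 + 3 + 5 = -1

-1


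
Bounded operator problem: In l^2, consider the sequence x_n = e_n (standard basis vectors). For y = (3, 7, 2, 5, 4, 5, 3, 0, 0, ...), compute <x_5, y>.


x_5 = e_5 is the standard basis vector with 1 in position 5.
<x_5, y> = y_5 = 4
As n -> infinity, <x_n, y> -> 0, confirming weak convergence of (x_n) to 0.

4


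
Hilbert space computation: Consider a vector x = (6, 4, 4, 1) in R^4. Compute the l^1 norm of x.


The l^1 norm equals the sum of absolute values of all components.
||x||_1 = 6 + 4 + 4 + 1
= 15

15.0000


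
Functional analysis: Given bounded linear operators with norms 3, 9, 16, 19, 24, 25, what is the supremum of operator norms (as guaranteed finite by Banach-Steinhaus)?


By the Uniform Boundedness Principle, the supremum of norms is finite.
sup_k ||T_k|| = max(3, 9, 16, 19, 24, 25) = 25

25


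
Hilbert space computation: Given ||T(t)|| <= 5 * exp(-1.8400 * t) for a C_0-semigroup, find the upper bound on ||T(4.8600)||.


||T(4.8600)|| <= 5 * exp(-1.8400 * 4.8600)
= 5 * exp(-8.9424)
= 5 * 1.3073e-04
= 6.5363e-04

6.5363e-04


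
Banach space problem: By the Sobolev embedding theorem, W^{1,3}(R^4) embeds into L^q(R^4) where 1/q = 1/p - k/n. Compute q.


Using the Sobolev embedding formula: 1/q = 1/p - k/n
1/q = 1/3 - 1/4 = 1/12
q = 1/(1/12) = 12

12.0000


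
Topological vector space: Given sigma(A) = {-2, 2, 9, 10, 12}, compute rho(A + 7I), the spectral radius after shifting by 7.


Spectrum of A + 7I = {5, 9, 16, 17, 19}
Spectral radius = max |lambda| over the shifted spectrum
= max(5, 9, 16, 17, 19) = 19

19


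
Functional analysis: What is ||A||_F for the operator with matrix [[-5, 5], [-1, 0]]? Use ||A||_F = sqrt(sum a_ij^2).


||A||_F^2 = sum a_ij^2
= (-5)^2 + 5^2 + (-1)^2 + 0^2
= 25 + 25 + 1 + 0 = 51
||A||_F = sqrt(51) = 7.1414

7.1414


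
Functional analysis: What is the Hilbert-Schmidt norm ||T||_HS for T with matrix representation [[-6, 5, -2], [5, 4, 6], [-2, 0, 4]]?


The Hilbert-Schmidt norm is sqrt(sum of squares of all entries).
Sum of squares = (-6)^2 + 5^2 + (-2)^2 + 5^2 + 4^2 + 6^2 + (-2)^2 + 0^2 + 4^2
= 36 + 25 + 4 + 25 + 16 + 36 + 4 + 0 + 16 = 162
||T||_HS = sqrt(162) = 12.7279

12.7279


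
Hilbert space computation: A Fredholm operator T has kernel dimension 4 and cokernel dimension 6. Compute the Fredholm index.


The Fredholm index is defined as ind(T) = dim(ker T) - dim(coker T)
= 4 - 6
= -2

-2


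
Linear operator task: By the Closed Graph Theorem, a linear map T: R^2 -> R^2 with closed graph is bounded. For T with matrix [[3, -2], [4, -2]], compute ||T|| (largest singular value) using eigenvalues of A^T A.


A^T A = [[25, -14], [-14, 8]]
trace(A^T A) = 33, det(A^T A) = 4
discriminant = 33^2 - 4*4 = 1073
Largest eigenvalue of A^T A = (trace + sqrt(disc))/2 = 32.8783
||T|| = sqrt(32.8783) = 5.7340

5.7340


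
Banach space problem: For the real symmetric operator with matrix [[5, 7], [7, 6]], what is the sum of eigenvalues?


For a self-adjoint (symmetric) matrix, the eigenvalues are real.
The sum of eigenvalues equals the trace of the matrix.
trace = 5 + 6 = 11

11


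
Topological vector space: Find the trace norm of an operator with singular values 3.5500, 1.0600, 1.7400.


The nuclear norm is the sum of all singular values.
||T||_1 = 3.5500 + 1.0600 + 1.7400
= 6.3500

6.3500


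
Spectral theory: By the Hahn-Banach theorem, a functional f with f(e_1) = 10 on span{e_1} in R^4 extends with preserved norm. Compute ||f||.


The norm of f is given by ||f|| = sup_{||x||=1} |f(x)|.
On span{e_1}, ||e_1|| = 1, so ||f|| = |f(e_1)| / ||e_1||
= |10| / 1 = 10.0000

10.0000


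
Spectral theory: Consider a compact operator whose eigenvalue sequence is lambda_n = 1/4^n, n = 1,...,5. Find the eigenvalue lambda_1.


The eigenvalue formula gives lambda_1 = 1/4^1
= 1/4
= 0.2500

0.2500


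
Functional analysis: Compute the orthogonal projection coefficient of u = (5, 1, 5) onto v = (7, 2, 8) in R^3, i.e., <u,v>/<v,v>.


Computing <u,v> = 5*7 + 1*2 + 5*8 = 77
Computing <v,v> = 7^2 + 2^2 + 8^2 = 117
Projection coefficient = 77/117 = 0.6581

0.6581


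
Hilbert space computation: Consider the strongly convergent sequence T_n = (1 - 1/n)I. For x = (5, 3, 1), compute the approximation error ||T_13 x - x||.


T_13 x - x = (1 - 1/13)x - x = -x/13
||x|| = sqrt(35) = 5.9161
||T_13 x - x|| = ||x||/13 = 5.9161/13 = 0.4551

0.4551


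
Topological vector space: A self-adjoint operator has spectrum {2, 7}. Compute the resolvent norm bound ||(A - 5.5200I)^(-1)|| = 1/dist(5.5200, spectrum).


dist(5.5200, {2, 7}) = min(|5.5200 - 2|, |5.5200 - 7|)
= min(3.5200, 1.4800) = 1.4800
Resolvent bound = 1/1.4800 = 0.6757

0.6757


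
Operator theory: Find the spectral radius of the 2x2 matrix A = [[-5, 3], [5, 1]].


For a 2x2 matrix, eigenvalues satisfy lambda^2 - (trace)*lambda + det = 0
trace = -5 + 1 = -4
det = -5*1 - 3*5 = -20
discriminant = (-4)^2 - 4*(-20) = 96
spectral radius = max |eigenvalue| = 6.8990

6.8990


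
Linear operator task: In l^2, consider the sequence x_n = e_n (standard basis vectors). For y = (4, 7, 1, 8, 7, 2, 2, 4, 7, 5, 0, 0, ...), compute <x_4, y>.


x_4 = e_4 is the standard basis vector with 1 in position 4.
<x_4, y> = y_4 = 8
As n -> infinity, <x_n, y> -> 0, confirming weak convergence of (x_n) to 0.

8


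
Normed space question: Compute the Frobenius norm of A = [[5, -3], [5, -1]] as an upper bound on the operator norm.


||A||_F^2 = sum a_ij^2
= 5^2 + (-3)^2 + 5^2 + (-1)^2
= 25 + 9 + 25 + 1 = 60
||A||_F = sqrt(60) = 7.7460

7.7460


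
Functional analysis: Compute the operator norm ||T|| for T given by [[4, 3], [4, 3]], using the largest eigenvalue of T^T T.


A^T A = [[32, 24], [24, 18]]
trace(A^T A) = 50, det(A^T A) = 0
discriminant = 50^2 - 4*0 = 2500
Largest eigenvalue of A^T A = (trace + sqrt(disc))/2 = 50.0000
||T|| = sqrt(50.0000) = 7.0711

7.0711


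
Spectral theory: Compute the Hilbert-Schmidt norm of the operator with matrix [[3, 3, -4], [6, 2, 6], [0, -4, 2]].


The Hilbert-Schmidt norm is sqrt(sum of squares of all entries).
Sum of squares = 3^2 + 3^2 + (-4)^2 + 6^2 + 2^2 + 6^2 + 0^2 + (-4)^2 + 2^2
= 9 + 9 + 16 + 36 + 4 + 36 + 0 + 16 + 4 = 130
||T||_HS = sqrt(130) = 11.4018

11.4018


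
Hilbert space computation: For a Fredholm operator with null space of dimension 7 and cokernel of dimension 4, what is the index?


The Fredholm index is defined as ind(T) = dim(ker T) - dim(coker T)
= 7 - 4
= 3

3


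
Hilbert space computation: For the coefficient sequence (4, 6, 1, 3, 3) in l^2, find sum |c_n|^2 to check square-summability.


sum |c_n|^2 = 4^2 + 6^2 + 1^2 + 3^2 + 3^2
= 16 + 36 + 1 + 9 + 9
= 71

71


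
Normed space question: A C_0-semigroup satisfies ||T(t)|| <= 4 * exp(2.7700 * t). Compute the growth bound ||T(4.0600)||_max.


||T(4.0600)|| <= 4 * exp(2.7700 * 4.0600)
= 4 * exp(11.2462)
= 4 * 76588.3304
= 306353.3218

306353.3218


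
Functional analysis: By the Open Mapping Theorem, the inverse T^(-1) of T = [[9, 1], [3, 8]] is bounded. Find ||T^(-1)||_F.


det(T) = 9*8 - 1*3 = 69
T^(-1) = (1/69) * [[8, -1], [-3, 9]] = [[0.1159, -0.0145], [-0.0435, 0.1304]]
||T^(-1)||_F^2 = 0.1159^2 + (-0.0145)^2 + (-0.0435)^2 + 0.1304^2 = 0.0326
||T^(-1)||_F = sqrt(0.0326) = 0.1804

0.1804


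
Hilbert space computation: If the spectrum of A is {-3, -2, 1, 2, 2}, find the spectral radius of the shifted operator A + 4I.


Spectrum of A + 4I = {1, 2, 5, 6, 6}
Spectral radius = max |lambda| over the shifted spectrum
= max(1, 2, 5, 6, 6) = 6

6


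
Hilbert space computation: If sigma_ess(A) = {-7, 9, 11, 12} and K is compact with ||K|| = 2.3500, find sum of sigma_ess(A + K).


By Weyl's theorem, the essential spectrum is invariant under compact perturbations.
sigma_ess(A + K) = sigma_ess(A) = {-7, 9, 11, 12}
Sum = -7 + 9 + 11 + 12 = 25

25


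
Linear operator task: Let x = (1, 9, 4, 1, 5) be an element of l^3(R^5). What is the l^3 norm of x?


The l^3 norm = (sum |x_i|^3)^(1/3)
Sum of 3th powers = 1 + 729 + 64 + 1 + 125 = 920
||x||_3 = (920)^(1/3) = 9.7259

9.7259
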